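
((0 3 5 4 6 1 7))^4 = (0 6 3 1 5 7 4)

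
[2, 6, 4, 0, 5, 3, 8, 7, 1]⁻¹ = [3, 8, 0, 5, 2, 4, 1, 7, 6]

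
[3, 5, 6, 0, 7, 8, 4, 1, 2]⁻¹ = [3, 7, 8, 0, 6, 1, 2, 4, 5]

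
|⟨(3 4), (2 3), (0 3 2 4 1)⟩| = 120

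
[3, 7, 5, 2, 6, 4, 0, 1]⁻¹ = [6, 7, 3, 0, 5, 2, 4, 1]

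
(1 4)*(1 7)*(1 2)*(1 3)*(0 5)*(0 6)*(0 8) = (0 5 6 8) (1 4 7 2 3) 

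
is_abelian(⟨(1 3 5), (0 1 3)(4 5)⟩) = no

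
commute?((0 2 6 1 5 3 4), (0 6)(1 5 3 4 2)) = no:(0 2 6 1 5 3 4)*(0 6)(1 5 3 4 2) = (0 1 3 2)(4 6 5), (0 6)(1 5 3 4 2)*(0 2 6 1 5 3 4) = (0 1 3)(2 5 4 6)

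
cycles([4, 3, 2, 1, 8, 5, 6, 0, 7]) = (0 4 8 7)(1 3)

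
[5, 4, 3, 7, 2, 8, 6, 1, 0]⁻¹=[8, 7, 4, 2, 1, 0, 6, 3, 5]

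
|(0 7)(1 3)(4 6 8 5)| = 4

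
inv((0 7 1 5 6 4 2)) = (0 2 4 6 5 1 7)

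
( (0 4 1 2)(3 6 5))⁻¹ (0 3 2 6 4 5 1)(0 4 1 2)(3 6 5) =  (0 5 1 3 2 4 6)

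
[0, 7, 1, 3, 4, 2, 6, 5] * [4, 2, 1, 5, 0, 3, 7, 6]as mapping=[0→4, 1→6, 2→2, 3→5, 4→0, 5→1, 6→7, 7→3]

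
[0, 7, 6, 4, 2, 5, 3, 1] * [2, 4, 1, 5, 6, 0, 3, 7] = [2, 7, 3, 6, 1, 0, 5, 4]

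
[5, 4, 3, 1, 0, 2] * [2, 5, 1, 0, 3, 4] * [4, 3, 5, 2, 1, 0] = [1, 2, 4, 0, 5, 3]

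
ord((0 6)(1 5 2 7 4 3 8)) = 14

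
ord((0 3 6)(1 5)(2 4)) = 6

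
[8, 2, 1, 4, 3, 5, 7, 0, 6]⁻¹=[7, 2, 1, 4, 3, 5, 8, 6, 0]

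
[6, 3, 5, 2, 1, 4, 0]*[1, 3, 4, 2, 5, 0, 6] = [6, 2, 0, 4, 3, 5, 1]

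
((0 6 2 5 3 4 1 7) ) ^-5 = (0 5 1 6 3 7 2 4) 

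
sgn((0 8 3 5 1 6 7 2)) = -1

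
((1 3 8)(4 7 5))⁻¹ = (1 8 3)(4 5 7)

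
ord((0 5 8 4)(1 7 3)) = 12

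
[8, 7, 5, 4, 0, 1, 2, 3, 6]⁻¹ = [4, 5, 6, 7, 3, 2, 8, 1, 0]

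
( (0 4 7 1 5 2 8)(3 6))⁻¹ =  (0 8 2 5 1 7 4)(3 6)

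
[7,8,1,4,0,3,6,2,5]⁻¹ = [4,2,7,5,3,8,6,0,1]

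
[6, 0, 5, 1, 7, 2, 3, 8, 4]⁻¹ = [1, 3, 5, 6, 8, 2, 0, 4, 7]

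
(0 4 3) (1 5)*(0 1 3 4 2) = (0 2) (1 5 3) 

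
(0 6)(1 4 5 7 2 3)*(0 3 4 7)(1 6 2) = (0 2 4 5)(1 7)(3 6)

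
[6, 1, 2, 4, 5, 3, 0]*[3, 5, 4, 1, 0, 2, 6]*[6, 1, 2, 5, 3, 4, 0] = [0, 4, 3, 6, 2, 1, 5]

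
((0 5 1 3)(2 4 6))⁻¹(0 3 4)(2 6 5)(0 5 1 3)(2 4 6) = (0 6 5)(1 4 2)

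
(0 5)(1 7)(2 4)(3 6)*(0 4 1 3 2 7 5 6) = (0 6 2 1 5 4 7 3)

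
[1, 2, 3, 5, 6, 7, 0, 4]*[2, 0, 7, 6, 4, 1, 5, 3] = [0, 7, 6, 1, 5, 3, 2, 4]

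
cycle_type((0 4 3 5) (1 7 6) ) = 3.4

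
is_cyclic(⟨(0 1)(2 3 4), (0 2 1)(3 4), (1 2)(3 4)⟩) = no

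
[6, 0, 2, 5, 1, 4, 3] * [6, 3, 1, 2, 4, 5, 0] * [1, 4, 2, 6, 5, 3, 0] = [1, 0, 4, 3, 6, 5, 2]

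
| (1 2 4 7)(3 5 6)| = 12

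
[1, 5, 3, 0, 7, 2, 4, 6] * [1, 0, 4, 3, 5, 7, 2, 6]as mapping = [0→0, 1→7, 2→3, 3→1, 4→6, 5→4, 6→5, 7→2]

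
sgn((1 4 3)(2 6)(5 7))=1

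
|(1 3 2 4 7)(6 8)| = 10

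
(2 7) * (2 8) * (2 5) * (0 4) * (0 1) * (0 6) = (0 4 1 6)(2 7 8 5)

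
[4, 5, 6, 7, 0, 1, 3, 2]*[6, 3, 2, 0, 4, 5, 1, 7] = [4, 5, 1, 7, 6, 3, 0, 2]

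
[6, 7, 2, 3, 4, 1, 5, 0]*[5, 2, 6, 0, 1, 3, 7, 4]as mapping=[0→7, 1→4, 2→6, 3→0, 4→1, 5→2, 6→3, 7→5]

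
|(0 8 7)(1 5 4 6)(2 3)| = 12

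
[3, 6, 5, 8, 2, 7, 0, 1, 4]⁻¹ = [6, 7, 4, 0, 8, 2, 1, 5, 3]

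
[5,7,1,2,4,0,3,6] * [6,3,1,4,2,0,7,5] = [0,5,3,1,2,6,4,7]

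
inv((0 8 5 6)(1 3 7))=(0 6 5 8)(1 7 3)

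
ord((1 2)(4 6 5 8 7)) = 10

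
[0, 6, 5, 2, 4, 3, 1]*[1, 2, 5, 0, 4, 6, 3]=[1, 3, 6, 5, 4, 0, 2]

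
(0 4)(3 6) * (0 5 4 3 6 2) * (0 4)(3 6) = (0 6 3 2 4 5)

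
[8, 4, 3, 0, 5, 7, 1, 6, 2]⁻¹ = [3, 6, 8, 2, 1, 4, 7, 5, 0]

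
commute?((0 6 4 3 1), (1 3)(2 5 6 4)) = no:(0 6 4 3 1) * (1 3)(2 5 6 4) = (0 4 1)(2 5 6), (1 3)(2 5 6 4) * (0 6 4 3 1) = (0 6 3)(2 5 4)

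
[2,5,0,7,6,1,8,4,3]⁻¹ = [2,5,0,8,7,1,4,3,6]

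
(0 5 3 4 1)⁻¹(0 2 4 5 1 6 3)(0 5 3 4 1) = (0 6 4 5 2 1 3)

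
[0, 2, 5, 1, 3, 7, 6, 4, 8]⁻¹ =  [0, 3, 1, 4, 7, 2, 6, 5, 8]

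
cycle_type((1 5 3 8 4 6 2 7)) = 8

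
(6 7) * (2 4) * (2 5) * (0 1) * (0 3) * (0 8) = (0 1 3 8)(2 4 5)(6 7)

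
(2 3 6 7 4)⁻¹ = (2 4 7 6 3)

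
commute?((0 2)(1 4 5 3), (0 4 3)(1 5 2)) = no:(0 2)(1 4 5 3) * (0 4 3)(1 5 2) = (0 1 3 5)(2 4), (0 4 3)(1 5 2) * (0 2)(1 4 5 3) = (0 5)(1 3 2 4)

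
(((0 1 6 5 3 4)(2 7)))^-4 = (0 6 3)(1 5 4)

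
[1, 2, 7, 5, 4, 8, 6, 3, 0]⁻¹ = [8, 0, 1, 7, 4, 3, 6, 2, 5]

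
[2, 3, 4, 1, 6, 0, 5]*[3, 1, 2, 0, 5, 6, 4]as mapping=[0→2, 1→0, 2→5, 3→1, 4→4, 5→3, 6→6]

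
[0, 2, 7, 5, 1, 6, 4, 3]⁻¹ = [0, 4, 1, 7, 6, 3, 5, 2]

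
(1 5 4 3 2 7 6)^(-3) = (1 2 5 7 4 6 3)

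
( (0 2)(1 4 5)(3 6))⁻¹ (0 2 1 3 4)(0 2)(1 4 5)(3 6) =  (0 4 6 5 2)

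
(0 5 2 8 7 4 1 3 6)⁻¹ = (0 6 3 1 4 7 8 2 5)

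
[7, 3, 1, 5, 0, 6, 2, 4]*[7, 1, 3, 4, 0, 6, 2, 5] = [5, 4, 1, 6, 7, 2, 3, 0]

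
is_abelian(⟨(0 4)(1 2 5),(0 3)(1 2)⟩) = no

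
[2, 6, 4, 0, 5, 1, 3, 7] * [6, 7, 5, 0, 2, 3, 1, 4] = [5, 1, 2, 6, 3, 7, 0, 4]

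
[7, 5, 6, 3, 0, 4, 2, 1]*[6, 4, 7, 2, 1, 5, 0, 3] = [3, 5, 0, 2, 6, 1, 7, 4]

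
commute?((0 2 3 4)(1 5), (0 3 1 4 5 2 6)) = no:(0 2 3 4)(1 5)*(0 3 1 4 5 2 6) = (0 6)(1 2)(3 5 4), (0 3 1 4 5 2 6)*(0 2 3 4)(1 5) = (0 4 1)(2 6)(3 5)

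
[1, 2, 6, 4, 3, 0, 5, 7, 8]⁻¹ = [5, 0, 1, 4, 3, 6, 2, 7, 8]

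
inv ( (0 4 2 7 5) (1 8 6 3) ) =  (0 5 7 2 4) (1 3 6 8) 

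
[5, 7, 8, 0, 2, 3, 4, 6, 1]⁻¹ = [3, 8, 4, 5, 6, 0, 7, 1, 2]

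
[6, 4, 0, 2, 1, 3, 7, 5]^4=[3, 1, 5, 7, 4, 6, 2, 0]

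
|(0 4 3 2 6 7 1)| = 7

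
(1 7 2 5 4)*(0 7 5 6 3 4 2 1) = (0 7 1 5 2 6 3 4)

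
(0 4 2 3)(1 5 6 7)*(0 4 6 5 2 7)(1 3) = (0 6)(1 2)(3 4 7)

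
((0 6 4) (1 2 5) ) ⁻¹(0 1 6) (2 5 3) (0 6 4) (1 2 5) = (1 3 5) (2 4 6) 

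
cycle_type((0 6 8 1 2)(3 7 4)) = 3.5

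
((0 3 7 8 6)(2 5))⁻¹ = (0 6 8 7 3)(2 5)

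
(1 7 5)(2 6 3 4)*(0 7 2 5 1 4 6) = (0 7 1 2)(3 6)(4 5)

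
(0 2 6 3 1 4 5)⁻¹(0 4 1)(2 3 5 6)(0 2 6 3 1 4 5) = (0 3 6 1)(2 5 4)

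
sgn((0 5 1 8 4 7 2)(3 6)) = -1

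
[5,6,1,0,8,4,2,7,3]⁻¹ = [3,2,6,8,5,0,1,7,4]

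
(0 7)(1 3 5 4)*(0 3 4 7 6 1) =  (0 6 1 4)(3 5 7)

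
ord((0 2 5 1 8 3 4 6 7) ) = 9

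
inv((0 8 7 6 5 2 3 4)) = (0 4 3 2 5 6 7 8)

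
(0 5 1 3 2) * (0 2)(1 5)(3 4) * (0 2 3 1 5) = (0 5)(1 4)(2 3)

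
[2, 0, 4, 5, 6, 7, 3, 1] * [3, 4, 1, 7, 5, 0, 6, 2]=[1, 3, 5, 0, 6, 2, 7, 4]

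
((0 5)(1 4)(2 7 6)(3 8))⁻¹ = (0 5)(1 4)(2 6 7)(3 8)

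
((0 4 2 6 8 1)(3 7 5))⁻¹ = (0 1 8 6 2 4)(3 5 7)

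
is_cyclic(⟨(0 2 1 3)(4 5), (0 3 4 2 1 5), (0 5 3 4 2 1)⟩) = no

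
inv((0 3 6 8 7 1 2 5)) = (0 5 2 1 7 8 6 3)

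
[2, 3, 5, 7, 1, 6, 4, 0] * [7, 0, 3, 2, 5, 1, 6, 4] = [3, 2, 1, 4, 0, 6, 5, 7]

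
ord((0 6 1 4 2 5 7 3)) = 8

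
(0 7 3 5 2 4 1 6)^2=(0 3 2 1)(4 6 7 5)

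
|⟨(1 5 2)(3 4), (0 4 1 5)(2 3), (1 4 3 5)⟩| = 720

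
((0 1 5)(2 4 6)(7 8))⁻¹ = (0 5 1)(2 6 4)(7 8)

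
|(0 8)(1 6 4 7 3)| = 10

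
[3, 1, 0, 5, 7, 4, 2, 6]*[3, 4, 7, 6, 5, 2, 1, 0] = [6, 4, 3, 2, 0, 5, 7, 1]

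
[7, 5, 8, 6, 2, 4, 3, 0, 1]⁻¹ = [7, 8, 4, 6, 5, 1, 3, 0, 2]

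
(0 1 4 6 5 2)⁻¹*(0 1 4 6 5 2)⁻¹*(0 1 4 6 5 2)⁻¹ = (0 6)(1 5)(2 4)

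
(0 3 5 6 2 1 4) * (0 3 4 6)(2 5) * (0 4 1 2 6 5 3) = (0 1 5 4)(3 6)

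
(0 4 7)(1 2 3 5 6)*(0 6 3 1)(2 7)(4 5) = (0 5 3 4 2 1 7 6)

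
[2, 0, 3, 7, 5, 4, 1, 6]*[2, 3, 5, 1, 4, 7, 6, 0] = [5, 2, 1, 0, 7, 4, 3, 6]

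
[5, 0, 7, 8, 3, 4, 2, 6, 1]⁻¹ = [1, 8, 6, 4, 5, 0, 7, 2, 3]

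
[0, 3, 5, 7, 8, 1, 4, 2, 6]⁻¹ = [0, 5, 7, 1, 6, 2, 8, 3, 4]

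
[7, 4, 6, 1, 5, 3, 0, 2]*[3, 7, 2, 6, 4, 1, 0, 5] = [5, 4, 0, 7, 1, 6, 3, 2]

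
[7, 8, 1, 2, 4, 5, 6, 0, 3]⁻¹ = [7, 2, 3, 8, 4, 5, 6, 0, 1]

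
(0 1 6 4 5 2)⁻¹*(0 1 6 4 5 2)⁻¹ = (0 5 6)(1 2 4)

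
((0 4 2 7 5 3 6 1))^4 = (0 5)(1 7)(2 6)(3 4)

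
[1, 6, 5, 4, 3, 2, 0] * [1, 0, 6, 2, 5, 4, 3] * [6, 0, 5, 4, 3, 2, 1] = [6, 4, 3, 2, 5, 1, 0]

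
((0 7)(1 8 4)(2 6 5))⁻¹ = (0 7)(1 4 8)(2 5 6)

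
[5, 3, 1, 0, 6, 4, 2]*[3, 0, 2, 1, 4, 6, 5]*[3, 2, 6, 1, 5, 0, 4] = [4, 2, 3, 1, 0, 5, 6]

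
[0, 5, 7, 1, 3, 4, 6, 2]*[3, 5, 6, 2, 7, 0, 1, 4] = [3, 0, 4, 5, 2, 7, 1, 6]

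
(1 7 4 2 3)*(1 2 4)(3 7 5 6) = (1 5 6 3 2 7)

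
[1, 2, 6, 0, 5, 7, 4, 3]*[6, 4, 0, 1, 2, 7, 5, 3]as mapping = [0→4, 1→0, 2→5, 3→6, 4→7, 5→3, 6→2, 7→1]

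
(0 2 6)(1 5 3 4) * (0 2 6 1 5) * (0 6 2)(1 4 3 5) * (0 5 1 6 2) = (1 2 4 6 5)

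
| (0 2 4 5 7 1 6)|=7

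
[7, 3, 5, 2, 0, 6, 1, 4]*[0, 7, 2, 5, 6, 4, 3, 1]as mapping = [0→1, 1→5, 2→4, 3→2, 4→0, 5→3, 6→7, 7→6]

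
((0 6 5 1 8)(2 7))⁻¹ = (0 8 1 5 6)(2 7)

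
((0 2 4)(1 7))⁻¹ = (0 4 2)(1 7)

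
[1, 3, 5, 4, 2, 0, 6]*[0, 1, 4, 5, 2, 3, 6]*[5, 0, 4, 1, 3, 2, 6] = [0, 2, 1, 4, 3, 5, 6]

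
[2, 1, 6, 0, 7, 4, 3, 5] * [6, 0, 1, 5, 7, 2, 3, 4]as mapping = [0→1, 1→0, 2→3, 3→6, 4→4, 5→7, 6→5, 7→2]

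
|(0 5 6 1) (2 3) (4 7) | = 4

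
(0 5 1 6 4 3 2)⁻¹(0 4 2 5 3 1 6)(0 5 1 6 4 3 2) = (0 1 2 6 4 5 3)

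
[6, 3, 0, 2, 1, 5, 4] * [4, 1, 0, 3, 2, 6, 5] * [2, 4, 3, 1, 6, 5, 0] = [5, 1, 6, 2, 4, 0, 3]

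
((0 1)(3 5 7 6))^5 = (0 1)(3 5 7 6)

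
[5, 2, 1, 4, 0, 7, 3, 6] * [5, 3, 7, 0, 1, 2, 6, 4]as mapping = [0→2, 1→7, 2→3, 3→1, 4→5, 5→4, 6→0, 7→6]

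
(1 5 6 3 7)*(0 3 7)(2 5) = (0 3)(1 2 5 6 7)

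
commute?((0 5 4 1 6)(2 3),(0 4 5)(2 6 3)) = no:(0 5 4 1 6)(2 3) * (0 4 5)(2 6 3) = (1 3 6 4),(0 4 5)(2 6 3) * (0 5 4 1 6)(2 3) = (0 1 6 2)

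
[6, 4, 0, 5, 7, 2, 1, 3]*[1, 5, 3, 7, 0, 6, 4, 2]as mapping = [0→4, 1→0, 2→1, 3→6, 4→2, 5→3, 6→5, 7→7]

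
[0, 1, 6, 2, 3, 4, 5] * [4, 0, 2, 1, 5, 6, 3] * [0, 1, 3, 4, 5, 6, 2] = [5, 0, 4, 3, 1, 6, 2]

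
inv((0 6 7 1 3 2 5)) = (0 5 2 3 1 7 6)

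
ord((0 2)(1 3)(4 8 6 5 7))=10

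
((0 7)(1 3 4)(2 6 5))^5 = (0 7)(1 4 3)(2 5 6)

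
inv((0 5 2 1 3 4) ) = (0 4 3 1 2 5) 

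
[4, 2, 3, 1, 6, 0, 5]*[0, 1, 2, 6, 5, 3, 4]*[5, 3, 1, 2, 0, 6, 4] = [6, 1, 4, 3, 0, 5, 2]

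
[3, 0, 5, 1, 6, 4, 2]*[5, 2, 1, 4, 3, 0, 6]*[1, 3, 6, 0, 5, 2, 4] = [5, 2, 1, 6, 4, 0, 3]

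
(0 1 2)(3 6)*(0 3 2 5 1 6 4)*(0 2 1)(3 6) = (0 3 4 2 6 1 5)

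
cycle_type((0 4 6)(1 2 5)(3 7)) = 2.3^2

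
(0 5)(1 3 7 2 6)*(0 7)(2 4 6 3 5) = (0 2 3)(1 5 7 4 6)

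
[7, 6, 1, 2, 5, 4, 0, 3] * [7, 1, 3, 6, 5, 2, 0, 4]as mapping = [0→4, 1→0, 2→1, 3→3, 4→2, 5→5, 6→7, 7→6]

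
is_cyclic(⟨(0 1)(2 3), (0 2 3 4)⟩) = no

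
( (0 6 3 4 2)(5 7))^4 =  (0 2 4 3 6)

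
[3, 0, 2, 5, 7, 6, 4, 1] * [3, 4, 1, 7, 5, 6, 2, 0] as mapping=[0→7, 1→3, 2→1, 3→6, 4→0, 5→2, 6→5, 7→4] 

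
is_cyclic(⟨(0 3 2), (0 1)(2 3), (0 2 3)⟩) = no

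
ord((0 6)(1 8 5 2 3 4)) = 6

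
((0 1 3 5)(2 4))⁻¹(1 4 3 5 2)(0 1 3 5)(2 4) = (0 4 3 2 5)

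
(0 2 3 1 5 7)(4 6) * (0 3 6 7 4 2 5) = (0 5 4 7 3 1)(2 6)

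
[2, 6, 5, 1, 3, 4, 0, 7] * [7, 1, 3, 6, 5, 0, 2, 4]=[3, 2, 0, 1, 6, 5, 7, 4]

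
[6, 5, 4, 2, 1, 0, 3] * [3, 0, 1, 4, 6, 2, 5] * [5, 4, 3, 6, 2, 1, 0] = [1, 3, 0, 4, 5, 6, 2]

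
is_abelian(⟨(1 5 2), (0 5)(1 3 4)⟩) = no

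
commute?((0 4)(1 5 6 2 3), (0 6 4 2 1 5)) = no:(0 4)(1 5 6 2 3)*(0 6 4 2 1 5) = (0 2 3 5 4 6 1), (0 6 4 2 1 5)*(0 4)(1 5 6 2 3) = (0 2 5 4 3 1 6)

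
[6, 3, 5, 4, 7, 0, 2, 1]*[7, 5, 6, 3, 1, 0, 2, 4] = [2, 3, 0, 1, 4, 7, 6, 5]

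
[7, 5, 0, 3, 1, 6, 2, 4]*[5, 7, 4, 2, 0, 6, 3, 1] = [1, 6, 5, 2, 7, 3, 4, 0]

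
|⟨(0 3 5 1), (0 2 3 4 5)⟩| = 120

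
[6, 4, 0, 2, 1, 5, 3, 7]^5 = [6, 4, 0, 2, 1, 5, 3, 7]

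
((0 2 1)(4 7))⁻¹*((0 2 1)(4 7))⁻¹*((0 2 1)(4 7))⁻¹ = (4 7)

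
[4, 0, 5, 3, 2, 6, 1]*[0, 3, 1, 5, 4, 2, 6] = [4, 0, 2, 5, 1, 6, 3]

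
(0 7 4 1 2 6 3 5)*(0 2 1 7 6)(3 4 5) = (0 6 4 7 5 2)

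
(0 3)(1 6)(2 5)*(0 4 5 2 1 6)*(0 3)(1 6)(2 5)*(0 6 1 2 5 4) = (0 6 2 4 5 1 3)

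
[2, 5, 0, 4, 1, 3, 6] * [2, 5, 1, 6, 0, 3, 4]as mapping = [0→1, 1→3, 2→2, 3→0, 4→5, 5→6, 6→4]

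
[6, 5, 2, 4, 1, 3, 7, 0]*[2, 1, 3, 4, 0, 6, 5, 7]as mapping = [0→5, 1→6, 2→3, 3→0, 4→1, 5→4, 6→7, 7→2]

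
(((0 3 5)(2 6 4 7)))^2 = (0 5 3)(2 4)(6 7)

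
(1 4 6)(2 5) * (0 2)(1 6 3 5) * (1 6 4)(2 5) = (0 5)(2 6 4 3)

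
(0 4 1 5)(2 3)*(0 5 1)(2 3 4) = (0 2 4)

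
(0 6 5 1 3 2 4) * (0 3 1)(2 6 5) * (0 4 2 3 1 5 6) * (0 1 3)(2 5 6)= (0 2 5 4 3 1 6)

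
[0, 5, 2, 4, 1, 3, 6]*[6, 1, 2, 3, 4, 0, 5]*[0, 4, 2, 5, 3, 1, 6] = [6, 0, 2, 3, 4, 5, 1]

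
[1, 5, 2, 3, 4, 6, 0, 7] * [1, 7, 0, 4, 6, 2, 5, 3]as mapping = [0→7, 1→2, 2→0, 3→4, 4→6, 5→5, 6→1, 7→3]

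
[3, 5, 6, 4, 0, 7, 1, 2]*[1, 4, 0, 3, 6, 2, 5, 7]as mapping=[0→3, 1→2, 2→5, 3→6, 4→1, 5→7, 6→4, 7→0]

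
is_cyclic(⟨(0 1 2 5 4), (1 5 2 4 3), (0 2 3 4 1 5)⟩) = no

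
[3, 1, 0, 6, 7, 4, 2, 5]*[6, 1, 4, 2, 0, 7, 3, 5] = [2, 1, 6, 3, 5, 0, 4, 7]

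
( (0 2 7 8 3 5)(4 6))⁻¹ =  (0 5 3 8 7 2)(4 6)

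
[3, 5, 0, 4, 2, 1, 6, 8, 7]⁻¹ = [2, 5, 4, 0, 3, 1, 6, 8, 7]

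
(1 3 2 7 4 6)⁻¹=(1 6 4 7 2 3)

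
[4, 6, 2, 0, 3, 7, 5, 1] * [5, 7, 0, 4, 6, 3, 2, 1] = [6, 2, 0, 5, 4, 1, 3, 7]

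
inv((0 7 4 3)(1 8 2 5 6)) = (0 3 4 7)(1 6 5 2 8)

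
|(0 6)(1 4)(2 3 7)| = 6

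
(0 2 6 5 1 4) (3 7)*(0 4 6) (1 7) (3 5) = (0 2) (1 6 3) (5 7) 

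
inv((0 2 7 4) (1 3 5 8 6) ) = (0 4 7 2) (1 6 8 5 3) 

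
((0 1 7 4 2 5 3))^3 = (0 4 3 7 5 1 2)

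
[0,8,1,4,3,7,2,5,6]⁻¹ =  [0,2,6,4,3,7,8,5,1]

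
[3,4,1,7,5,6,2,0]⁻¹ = [7,2,6,0,1,4,5,3]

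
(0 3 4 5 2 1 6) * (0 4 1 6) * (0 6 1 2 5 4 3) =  (1 6 3 2)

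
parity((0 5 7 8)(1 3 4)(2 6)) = even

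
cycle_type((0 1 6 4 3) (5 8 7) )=3.5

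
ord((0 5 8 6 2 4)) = 6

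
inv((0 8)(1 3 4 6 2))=(0 8)(1 2 6 4 3)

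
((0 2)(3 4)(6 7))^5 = (0 2)(3 4)(6 7)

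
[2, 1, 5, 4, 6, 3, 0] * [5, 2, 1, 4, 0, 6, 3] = [1, 2, 6, 0, 3, 4, 5]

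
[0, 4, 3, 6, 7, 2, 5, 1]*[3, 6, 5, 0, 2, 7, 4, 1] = [3, 2, 0, 4, 1, 5, 7, 6]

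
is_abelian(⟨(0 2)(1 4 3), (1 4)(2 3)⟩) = no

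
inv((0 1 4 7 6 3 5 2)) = (0 2 5 3 6 7 4 1)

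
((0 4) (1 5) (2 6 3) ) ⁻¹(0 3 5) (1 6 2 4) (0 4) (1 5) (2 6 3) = (0 5 3 6) (1 4 2) 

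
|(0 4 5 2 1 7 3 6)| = 8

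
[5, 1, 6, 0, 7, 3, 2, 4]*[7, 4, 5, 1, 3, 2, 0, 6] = [2, 4, 0, 7, 6, 1, 5, 3]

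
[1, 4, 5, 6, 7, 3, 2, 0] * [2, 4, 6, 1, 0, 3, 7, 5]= [4, 0, 3, 7, 5, 1, 6, 2] 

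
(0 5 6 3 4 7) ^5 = (0 7 4 3 6 5) 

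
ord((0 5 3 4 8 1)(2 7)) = 6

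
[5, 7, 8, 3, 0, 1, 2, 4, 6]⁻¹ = [4, 5, 6, 3, 7, 0, 8, 1, 2]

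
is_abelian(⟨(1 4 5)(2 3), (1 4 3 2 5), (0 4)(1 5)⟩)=no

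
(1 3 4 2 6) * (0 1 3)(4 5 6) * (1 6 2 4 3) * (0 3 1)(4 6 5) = (0 5 2 1 3 4 6)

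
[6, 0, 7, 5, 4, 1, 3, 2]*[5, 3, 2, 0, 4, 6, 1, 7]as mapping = [0→1, 1→5, 2→7, 3→6, 4→4, 5→3, 6→0, 7→2]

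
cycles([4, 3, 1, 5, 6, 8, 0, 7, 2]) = (0 4 6)(1 3 5 8 2)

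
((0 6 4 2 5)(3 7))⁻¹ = (0 5 2 4 6)(3 7)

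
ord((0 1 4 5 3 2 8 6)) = 8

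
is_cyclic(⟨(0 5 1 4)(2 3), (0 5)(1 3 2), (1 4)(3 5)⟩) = no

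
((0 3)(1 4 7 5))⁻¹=(0 3)(1 5 7 4)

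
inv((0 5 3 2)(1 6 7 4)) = (0 2 3 5)(1 4 7 6)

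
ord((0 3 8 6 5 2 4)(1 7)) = 14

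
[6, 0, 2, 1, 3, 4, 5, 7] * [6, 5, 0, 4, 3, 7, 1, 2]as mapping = [0→1, 1→6, 2→0, 3→5, 4→4, 5→3, 6→7, 7→2]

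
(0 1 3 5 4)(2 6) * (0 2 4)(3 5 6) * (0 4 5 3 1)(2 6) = (1 3 2)(4 6 5)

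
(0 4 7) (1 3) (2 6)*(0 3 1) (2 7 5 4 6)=(0 6 7 3) (4 5) 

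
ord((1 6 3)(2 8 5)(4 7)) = 6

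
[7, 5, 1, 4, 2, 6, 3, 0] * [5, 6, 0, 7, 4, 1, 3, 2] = [2, 1, 6, 4, 0, 3, 7, 5]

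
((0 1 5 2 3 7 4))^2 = (0 5 3 4 1 2 7)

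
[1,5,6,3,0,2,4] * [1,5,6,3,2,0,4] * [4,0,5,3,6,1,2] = [1,4,6,3,0,2,5]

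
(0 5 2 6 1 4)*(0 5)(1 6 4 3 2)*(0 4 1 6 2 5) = (0 4)(1 3 5 6 2)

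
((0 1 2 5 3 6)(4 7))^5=(0 6 3 5 2 1)(4 7)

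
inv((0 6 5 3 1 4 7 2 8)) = (0 8 2 7 4 1 3 5 6)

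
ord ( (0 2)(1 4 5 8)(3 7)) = 4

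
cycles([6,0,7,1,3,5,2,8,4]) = (0 6 2 7 8 4 3 1)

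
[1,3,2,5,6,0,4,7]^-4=[0,1,2,3,4,5,6,7]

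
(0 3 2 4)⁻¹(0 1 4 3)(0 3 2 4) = (0 2 3 1)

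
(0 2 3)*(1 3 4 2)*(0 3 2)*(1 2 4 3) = (0 2 3 1 4)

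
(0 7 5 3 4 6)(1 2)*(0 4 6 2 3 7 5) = (0 5 7)(1 3 6 4 2)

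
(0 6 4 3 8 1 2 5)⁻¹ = (0 5 2 1 8 3 4 6)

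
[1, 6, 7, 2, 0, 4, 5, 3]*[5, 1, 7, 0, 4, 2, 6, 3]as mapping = [0→1, 1→6, 2→3, 3→7, 4→5, 5→4, 6→2, 7→0]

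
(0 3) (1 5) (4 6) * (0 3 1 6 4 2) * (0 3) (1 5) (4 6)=(0 5 4 6 2 3) 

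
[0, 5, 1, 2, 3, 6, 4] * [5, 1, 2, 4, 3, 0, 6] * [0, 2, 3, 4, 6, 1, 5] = [1, 0, 2, 3, 6, 5, 4]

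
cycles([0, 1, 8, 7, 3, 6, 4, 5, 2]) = (2 8)(3 7 5 6 4)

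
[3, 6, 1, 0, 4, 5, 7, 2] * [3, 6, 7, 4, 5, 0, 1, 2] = [4, 1, 6, 3, 5, 0, 2, 7]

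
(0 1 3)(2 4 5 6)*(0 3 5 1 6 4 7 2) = (0 6)(1 5 4)(2 7)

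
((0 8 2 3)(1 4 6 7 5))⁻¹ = (0 3 2 8)(1 5 7 6 4)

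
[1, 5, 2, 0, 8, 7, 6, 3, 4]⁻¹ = [3, 0, 2, 7, 8, 1, 6, 5, 4]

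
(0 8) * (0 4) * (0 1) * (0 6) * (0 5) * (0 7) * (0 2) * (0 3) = (0 8 4 1 6 5 7 2 3)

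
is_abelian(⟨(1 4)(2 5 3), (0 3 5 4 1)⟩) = no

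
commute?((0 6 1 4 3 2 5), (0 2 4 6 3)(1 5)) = no:(0 6 1 4 3 2 5)*(0 2 4 6 3)(1 5) = (0 3 4)(1 6 5 2), (0 2 4 6 3)(1 5)*(0 6 1 4 3 2 5) = (0 5 4 1)(2 3 6)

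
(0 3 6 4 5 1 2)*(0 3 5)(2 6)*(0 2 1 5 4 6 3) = (0 4 2)(1 3)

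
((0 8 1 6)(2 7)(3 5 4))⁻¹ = (0 6 1 8)(2 7)(3 4 5)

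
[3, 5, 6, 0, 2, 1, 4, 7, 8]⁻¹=[3, 5, 4, 0, 6, 1, 2, 7, 8]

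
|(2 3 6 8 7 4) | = 6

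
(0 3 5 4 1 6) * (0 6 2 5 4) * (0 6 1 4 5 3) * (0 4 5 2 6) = (0 4 5)(1 6)(2 3)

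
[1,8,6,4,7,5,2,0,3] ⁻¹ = [7,0,6,8,3,5,2,4,1] 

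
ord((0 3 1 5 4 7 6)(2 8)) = 14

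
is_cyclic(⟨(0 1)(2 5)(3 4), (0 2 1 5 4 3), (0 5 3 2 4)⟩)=no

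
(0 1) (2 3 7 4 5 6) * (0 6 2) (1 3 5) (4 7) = (0 3 4 1 6) (2 5) 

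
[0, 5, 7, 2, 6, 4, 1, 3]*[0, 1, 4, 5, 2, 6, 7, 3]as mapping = [0→0, 1→6, 2→3, 3→4, 4→7, 5→2, 6→1, 7→5]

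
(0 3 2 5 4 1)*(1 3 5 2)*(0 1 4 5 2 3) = (0 2 3 4) 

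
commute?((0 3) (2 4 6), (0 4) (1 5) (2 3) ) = no:(0 3) (2 4 6) * (0 4) (1 5) (2 3) = (0 2) (1 5) (3 4 6), (0 4) (1 5) (2 3) * (0 3) (2 4 6) = (0 6 2) (1 5) (3 4) 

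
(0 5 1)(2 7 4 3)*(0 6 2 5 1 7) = (0 1 6 2)(3 5 7 4)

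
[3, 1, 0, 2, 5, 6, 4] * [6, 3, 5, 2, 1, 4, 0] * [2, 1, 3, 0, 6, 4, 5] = [3, 0, 5, 4, 6, 2, 1] 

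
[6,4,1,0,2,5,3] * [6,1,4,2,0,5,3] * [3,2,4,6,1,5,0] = [6,3,2,0,1,5,4]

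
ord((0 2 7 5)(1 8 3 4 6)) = 20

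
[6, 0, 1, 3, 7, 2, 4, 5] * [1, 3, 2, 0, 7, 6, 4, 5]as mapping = [0→4, 1→1, 2→3, 3→0, 4→5, 5→2, 6→7, 7→6]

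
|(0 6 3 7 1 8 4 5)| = 8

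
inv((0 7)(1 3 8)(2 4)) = (0 7)(1 8 3)(2 4)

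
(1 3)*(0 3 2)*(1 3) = (0 1 2) 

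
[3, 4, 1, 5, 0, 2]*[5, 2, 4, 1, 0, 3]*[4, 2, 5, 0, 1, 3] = [2, 4, 5, 0, 3, 1]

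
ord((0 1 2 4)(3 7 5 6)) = 4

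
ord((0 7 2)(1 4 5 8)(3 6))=12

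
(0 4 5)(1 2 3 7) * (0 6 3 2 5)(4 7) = (0 7 1 5 6 3 4)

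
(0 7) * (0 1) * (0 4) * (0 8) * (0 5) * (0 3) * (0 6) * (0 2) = (0 7 1 4 8 5 3 6 2)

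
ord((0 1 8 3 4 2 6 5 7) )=9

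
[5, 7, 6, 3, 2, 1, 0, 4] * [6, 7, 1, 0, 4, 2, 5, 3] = [2, 3, 5, 0, 1, 7, 6, 4]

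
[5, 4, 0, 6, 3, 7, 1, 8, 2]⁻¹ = [2, 6, 8, 4, 1, 0, 3, 5, 7]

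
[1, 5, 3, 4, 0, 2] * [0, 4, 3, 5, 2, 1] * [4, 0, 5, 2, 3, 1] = [3, 0, 1, 5, 4, 2]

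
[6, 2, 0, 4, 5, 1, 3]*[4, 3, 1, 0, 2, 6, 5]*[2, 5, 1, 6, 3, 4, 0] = [4, 5, 3, 1, 0, 6, 2]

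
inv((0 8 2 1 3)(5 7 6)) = (0 3 1 2 8)(5 6 7)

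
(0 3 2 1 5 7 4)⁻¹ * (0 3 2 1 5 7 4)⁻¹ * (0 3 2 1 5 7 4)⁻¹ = (0 5 3 7 2 4 1)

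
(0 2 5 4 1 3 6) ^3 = (0 4 6 5 3 2 1) 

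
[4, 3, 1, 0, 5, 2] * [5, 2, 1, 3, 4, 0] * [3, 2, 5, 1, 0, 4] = [0, 1, 5, 4, 3, 2]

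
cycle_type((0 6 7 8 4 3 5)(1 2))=2.7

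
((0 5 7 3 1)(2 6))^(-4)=(0 5 7 3 1)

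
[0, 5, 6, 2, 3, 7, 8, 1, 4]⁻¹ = [0, 7, 3, 4, 8, 1, 2, 5, 6]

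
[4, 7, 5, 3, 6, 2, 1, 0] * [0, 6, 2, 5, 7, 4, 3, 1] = [7, 1, 4, 5, 3, 2, 6, 0]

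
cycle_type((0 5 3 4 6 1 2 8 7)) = 9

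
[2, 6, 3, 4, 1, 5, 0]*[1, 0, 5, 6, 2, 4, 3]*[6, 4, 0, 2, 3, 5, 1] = [5, 2, 1, 0, 6, 3, 4]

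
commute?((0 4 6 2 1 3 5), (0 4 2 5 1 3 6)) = no:(0 4 6 2 1 3 5) * (0 4 2 5 1 3 6) = (0 2 3 1 6 5 4), (0 4 2 5 1 3 6) * (0 4 6 2 1 3 5) = (0 6 4 1 5 3 2)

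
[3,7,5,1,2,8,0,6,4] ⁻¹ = [6,3,4,0,8,2,7,1,5] 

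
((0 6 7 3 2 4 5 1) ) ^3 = (0 3 5 6 2 1 7 4) 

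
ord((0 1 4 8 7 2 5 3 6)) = 9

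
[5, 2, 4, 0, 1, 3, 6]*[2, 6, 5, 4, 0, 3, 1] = [3, 5, 0, 2, 6, 4, 1]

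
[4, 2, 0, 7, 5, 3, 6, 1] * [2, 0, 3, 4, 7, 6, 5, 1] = [7, 3, 2, 1, 6, 4, 5, 0]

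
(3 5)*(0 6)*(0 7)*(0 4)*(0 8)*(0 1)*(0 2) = (0 6 7 4 8 1 2)(3 5)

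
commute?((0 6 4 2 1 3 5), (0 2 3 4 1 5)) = no:(0 6 4 2 1 3 5)*(0 2 3 4 1 5) = (0 6 1 4 3)(2 5), (0 2 3 4 1 5)*(0 6 4 2 1 3 5) = (0 1)(2 5 6 4 3)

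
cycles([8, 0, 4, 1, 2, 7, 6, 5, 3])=(0 8 3 1)(2 4)(5 7)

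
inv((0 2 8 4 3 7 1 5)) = (0 5 1 7 3 4 8 2)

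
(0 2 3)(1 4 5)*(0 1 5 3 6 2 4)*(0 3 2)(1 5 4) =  (0 1 3 5 4 2 6)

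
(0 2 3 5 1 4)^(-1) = (0 4 1 5 3 2)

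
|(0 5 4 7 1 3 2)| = 7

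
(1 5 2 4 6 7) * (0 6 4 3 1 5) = (0 6 7 5 2 3 1)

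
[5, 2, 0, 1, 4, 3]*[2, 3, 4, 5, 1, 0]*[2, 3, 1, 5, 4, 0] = [2, 4, 1, 5, 3, 0]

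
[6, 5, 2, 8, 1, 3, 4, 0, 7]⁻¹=[7, 4, 2, 5, 6, 1, 0, 8, 3]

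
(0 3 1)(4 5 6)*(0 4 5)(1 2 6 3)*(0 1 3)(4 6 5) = (0 3 2 5)(1 6 4)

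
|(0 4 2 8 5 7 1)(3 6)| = 14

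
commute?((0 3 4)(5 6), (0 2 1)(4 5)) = no:(0 3 4)(5 6)*(0 2 1)(4 5) = (0 3 5 6 4 2 1), (0 2 1)(4 5)*(0 3 4)(5 6) = (0 2 1 3 4 6 5)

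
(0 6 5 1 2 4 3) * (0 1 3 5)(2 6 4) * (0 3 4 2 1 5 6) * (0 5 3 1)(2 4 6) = (0 4 2)(1 5 6)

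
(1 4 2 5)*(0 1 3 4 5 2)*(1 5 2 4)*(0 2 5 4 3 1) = (0 4 2 3)(1 5)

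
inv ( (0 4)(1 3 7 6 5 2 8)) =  (0 4)(1 8 2 5 6 7 3)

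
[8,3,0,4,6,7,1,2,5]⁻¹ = [2,6,7,1,3,8,4,5,0]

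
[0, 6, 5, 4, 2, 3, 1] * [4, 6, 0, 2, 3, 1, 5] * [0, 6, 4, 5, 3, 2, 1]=[3, 2, 6, 5, 0, 4, 1]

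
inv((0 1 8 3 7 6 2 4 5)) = (0 5 4 2 6 7 3 8 1)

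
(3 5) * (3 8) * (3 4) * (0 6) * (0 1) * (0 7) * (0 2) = (0 6 1 7 2)(3 5 8 4)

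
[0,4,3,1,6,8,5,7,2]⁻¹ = [0,3,8,2,1,6,4,7,5]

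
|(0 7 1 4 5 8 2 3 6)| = 9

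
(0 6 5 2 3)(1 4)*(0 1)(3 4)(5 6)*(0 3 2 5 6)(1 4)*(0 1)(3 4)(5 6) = (0 5 6 1 2)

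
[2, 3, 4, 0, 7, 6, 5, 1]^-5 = [2, 3, 4, 0, 7, 6, 5, 1]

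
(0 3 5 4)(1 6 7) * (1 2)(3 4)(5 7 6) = (0 4)(1 5 3 7 2)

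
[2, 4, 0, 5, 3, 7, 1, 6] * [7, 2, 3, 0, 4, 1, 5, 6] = [3, 4, 7, 1, 0, 6, 2, 5]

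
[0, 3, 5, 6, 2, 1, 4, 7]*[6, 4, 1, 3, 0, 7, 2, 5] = [6, 3, 7, 2, 1, 4, 0, 5]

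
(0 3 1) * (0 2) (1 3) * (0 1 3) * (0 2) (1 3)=(0 1) (2 3) 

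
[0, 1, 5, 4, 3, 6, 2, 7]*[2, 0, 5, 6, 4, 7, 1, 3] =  [2, 0, 7, 4, 6, 1, 5, 3]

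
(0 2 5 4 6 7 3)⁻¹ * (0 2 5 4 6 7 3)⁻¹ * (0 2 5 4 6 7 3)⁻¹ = (0 6 2 7 5 3 4)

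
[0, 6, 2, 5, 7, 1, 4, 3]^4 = [0, 3, 2, 4, 1, 7, 5, 6]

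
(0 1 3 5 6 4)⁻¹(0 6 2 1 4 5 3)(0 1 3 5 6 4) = (0 6 5 1 4 2 3)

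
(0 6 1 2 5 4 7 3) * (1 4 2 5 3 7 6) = (0 1 5 2 3)(4 6)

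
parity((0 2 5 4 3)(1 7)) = odd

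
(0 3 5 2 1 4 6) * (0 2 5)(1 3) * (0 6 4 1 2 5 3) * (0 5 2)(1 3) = (1 3 6 2 5)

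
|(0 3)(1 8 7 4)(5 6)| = 4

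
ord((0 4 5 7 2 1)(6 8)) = 6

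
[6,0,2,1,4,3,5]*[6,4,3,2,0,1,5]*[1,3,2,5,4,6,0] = [6,0,5,4,1,2,3]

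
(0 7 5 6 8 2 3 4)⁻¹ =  (0 4 3 2 8 6 5 7)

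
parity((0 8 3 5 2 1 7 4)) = odd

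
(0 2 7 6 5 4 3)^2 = (0 7 5 3 2 6 4)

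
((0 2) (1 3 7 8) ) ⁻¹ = (0 2) (1 8 7 3) 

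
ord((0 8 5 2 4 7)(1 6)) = 6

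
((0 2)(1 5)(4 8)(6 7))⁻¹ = (0 2)(1 5)(4 8)(6 7)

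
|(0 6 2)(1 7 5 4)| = 12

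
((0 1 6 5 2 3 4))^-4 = (0 5 4 6 3 1 2)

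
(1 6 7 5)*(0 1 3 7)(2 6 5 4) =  (0 1 5 3 7 4 2 6)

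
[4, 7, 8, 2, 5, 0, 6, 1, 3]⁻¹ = [5, 7, 3, 8, 0, 4, 6, 1, 2]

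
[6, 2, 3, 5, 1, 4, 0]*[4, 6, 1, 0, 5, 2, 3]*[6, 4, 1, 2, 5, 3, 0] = [2, 4, 6, 1, 0, 3, 5]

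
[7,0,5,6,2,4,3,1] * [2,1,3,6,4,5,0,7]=[7,2,5,0,3,4,6,1]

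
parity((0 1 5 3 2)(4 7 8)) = even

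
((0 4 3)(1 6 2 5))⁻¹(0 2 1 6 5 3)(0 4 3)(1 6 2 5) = (0 4 5 6 2 1)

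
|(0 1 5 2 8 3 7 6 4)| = 9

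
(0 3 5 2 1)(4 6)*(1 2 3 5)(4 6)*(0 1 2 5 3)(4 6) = (0 3 2 5)(4 6)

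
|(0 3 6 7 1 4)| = 6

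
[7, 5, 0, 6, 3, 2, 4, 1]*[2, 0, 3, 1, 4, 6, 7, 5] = [5, 6, 2, 7, 1, 3, 4, 0]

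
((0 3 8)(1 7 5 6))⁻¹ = (0 8 3)(1 6 5 7)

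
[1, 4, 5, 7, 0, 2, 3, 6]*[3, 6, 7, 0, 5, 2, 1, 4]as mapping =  [0→6, 1→5, 2→2, 3→4, 4→3, 5→7, 6→0, 7→1]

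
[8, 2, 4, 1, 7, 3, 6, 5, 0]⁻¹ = [8, 3, 1, 5, 2, 7, 6, 4, 0]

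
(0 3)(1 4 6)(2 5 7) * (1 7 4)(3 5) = (0 5 4 6 7 2 3)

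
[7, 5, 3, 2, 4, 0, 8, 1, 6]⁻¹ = [5, 7, 3, 2, 4, 1, 8, 0, 6]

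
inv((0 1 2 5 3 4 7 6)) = (0 6 7 4 3 5 2 1)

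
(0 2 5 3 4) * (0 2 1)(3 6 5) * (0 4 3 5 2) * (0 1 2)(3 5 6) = (0 2 6)(1 4)(3 5)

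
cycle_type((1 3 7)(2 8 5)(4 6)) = 2.3^2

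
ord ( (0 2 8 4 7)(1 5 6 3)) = 20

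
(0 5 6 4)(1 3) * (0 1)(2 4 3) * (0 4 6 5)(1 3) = (1 2 6)(3 4)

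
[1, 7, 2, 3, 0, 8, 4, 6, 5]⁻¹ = [4, 0, 2, 3, 6, 8, 7, 1, 5]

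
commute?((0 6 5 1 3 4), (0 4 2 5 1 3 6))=no:(0 6 5 1 3 4) * (0 4 2 5 1 3 6)=(1 6)(2 5 3), (0 4 2 5 1 3 6) * (0 6 5 1 3 4)=(1 4 2)(3 5)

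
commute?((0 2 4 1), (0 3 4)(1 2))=no:(0 2 4 1) * (0 3 4)(1 2)=(0 1 3 4 2), (0 3 4)(1 2) * (0 2 4 1)=(0 3 1 4 2)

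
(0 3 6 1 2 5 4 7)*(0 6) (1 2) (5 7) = (0 3) (2 7 6) (4 5) 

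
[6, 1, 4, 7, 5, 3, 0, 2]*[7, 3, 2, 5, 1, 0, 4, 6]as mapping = [0→4, 1→3, 2→1, 3→6, 4→0, 5→5, 6→7, 7→2]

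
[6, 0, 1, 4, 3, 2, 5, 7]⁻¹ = [1, 2, 5, 4, 3, 6, 0, 7]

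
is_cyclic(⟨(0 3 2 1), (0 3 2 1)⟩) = yes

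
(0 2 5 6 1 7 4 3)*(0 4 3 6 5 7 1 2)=(2 7 3 4 6)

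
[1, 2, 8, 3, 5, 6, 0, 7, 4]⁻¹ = [6, 0, 1, 3, 8, 4, 5, 7, 2]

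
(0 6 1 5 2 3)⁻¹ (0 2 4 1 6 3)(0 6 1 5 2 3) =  (0 6 3 4 5 1)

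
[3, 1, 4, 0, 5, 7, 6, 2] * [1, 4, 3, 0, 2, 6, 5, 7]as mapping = [0→0, 1→4, 2→2, 3→1, 4→6, 5→7, 6→5, 7→3]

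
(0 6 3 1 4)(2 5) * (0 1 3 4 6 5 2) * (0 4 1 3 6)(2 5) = (0 2 5 4 3 6 1)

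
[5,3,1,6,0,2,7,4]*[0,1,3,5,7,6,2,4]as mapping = [0→6,1→5,2→1,3→2,4→0,5→3,6→4,7→7]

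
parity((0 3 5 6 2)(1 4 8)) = even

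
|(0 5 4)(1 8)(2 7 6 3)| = 12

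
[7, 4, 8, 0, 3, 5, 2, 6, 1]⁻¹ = [3, 8, 6, 4, 1, 5, 7, 0, 2]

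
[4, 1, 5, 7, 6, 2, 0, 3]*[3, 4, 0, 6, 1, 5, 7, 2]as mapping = [0→1, 1→4, 2→5, 3→2, 4→7, 5→0, 6→3, 7→6]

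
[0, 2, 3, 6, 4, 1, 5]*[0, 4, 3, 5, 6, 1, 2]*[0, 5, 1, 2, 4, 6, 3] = [0, 2, 6, 1, 3, 4, 5]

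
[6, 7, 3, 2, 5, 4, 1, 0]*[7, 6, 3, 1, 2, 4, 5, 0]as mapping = [0→5, 1→0, 2→1, 3→3, 4→4, 5→2, 6→6, 7→7]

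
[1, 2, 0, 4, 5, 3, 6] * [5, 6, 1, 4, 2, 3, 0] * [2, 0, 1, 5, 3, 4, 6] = [6, 0, 4, 1, 5, 3, 2]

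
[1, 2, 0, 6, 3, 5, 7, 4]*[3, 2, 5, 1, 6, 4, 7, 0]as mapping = [0→2, 1→5, 2→3, 3→7, 4→1, 5→4, 6→0, 7→6]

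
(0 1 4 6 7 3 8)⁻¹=(0 8 3 7 6 4 1)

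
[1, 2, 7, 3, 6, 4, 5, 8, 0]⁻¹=[8, 0, 1, 3, 5, 6, 4, 2, 7]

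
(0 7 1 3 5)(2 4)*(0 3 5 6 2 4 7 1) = (0 1 5 3 6 2 7)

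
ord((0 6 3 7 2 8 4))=7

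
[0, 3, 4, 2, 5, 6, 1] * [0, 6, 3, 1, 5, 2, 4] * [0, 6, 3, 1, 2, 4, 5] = [0, 6, 4, 1, 3, 2, 5]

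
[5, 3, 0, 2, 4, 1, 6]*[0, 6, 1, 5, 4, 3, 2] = [3, 5, 0, 1, 4, 6, 2]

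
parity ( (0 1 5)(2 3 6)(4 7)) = odd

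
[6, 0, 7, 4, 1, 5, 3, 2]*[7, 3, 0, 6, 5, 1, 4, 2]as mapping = [0→4, 1→7, 2→2, 3→5, 4→3, 5→1, 6→6, 7→0]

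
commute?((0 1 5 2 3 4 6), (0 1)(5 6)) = no:(0 1 5 2 3 4 6)*(0 1)(5 6) = (1 6)(2 3 4 5), (0 1)(5 6)*(0 1 5 2 3 4 6) = (0 5)(2 3 4 6)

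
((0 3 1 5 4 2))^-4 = (0 1 4)(2 3 5)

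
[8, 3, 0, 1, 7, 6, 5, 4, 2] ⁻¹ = [2, 3, 8, 1, 7, 6, 5, 4, 0] 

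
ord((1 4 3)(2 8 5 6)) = 12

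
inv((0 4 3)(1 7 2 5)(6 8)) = (0 3 4)(1 5 2 7)(6 8)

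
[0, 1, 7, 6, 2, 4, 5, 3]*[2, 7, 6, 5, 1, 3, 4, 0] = [2, 7, 0, 4, 6, 1, 3, 5]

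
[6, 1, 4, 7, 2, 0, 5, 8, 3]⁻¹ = [5, 1, 4, 8, 2, 6, 0, 3, 7]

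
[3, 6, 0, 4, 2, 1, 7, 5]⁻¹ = [2, 5, 4, 0, 3, 7, 1, 6]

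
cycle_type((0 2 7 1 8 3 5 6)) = 8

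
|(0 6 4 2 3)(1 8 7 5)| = 20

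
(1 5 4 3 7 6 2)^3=(1 3 2 4 6 5 7)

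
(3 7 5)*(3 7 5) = (3 5 7)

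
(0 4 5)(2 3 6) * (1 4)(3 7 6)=(0 1 4 5)(2 7 6)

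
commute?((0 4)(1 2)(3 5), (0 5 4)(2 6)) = no:(0 4)(1 2)(3 5) * (0 5 4)(2 6) = (1 6 2)(3 4 5), (0 5 4)(2 6) * (0 4)(1 2)(3 5) = (0 3 5)(1 2 6)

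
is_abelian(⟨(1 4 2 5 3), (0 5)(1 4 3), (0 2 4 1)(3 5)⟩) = no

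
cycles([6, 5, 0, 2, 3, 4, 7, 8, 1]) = (0 6 7 8 1 5 4 3 2)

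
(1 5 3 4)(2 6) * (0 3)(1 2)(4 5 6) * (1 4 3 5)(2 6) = (0 5)(1 2 3)(4 6)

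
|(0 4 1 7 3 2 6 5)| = 8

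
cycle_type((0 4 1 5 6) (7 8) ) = 2.5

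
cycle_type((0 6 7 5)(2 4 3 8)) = 4^2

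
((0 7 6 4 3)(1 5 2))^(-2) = (0 4 7 3 6)(1 5 2)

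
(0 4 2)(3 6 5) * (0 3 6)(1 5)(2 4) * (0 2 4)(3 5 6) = (0 4)(1 6)(2 5 3)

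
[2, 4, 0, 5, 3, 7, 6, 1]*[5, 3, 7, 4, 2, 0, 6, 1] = [7, 2, 5, 0, 4, 1, 6, 3]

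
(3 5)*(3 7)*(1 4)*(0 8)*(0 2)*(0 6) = (0 8 2 6)(1 4)(3 5 7)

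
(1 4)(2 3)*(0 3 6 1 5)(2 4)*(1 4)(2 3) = (0 2 6 4 5)(1 3)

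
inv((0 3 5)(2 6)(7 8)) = (0 5 3)(2 6)(7 8)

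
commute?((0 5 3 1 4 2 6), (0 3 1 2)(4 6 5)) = no:(0 5 3 1 4 2 6)*(0 3 1 2)(4 6 5) = (0 4)(1 6 3 2 5), (0 3 1 2)(4 6 5)*(0 5 3 1 4 2 6) = (0 1 6 3 4)(2 5)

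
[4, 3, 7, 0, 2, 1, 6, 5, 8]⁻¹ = [3, 5, 4, 1, 0, 7, 6, 2, 8]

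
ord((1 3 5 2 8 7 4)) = 7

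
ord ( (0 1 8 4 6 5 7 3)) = 8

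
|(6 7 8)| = 3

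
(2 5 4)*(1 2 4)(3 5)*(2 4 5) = (1 4 5)(2 3)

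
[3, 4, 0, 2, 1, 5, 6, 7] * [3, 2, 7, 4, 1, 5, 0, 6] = [4, 1, 3, 7, 2, 5, 0, 6]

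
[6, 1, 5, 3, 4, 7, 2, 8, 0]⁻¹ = [8, 1, 6, 3, 4, 2, 0, 5, 7]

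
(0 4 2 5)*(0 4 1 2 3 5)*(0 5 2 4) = (0 1 4 3 2 5)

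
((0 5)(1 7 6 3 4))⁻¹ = (0 5)(1 4 3 6 7)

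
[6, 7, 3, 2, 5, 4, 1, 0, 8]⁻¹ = [7, 6, 3, 2, 5, 4, 0, 1, 8]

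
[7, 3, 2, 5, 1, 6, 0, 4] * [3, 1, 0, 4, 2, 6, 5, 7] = [7, 4, 0, 6, 1, 5, 3, 2]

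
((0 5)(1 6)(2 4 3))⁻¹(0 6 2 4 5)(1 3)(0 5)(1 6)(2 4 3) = (0 5 1 4 3)(2 6)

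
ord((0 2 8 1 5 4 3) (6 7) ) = 14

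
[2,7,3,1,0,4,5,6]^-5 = [1,5,7,6,3,2,0,4]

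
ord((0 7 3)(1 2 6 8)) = 12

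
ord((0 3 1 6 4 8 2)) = 7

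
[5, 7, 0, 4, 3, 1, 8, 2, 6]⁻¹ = [2, 5, 7, 4, 3, 0, 8, 1, 6]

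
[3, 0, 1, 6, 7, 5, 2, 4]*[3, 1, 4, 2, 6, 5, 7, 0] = [2, 3, 1, 7, 0, 5, 4, 6]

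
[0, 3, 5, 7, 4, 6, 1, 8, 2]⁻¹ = [0, 6, 8, 1, 4, 2, 5, 3, 7]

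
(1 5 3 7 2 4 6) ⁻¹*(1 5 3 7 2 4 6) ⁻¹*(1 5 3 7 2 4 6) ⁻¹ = (1 2 5 4 3 6 7) 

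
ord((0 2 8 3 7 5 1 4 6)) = 9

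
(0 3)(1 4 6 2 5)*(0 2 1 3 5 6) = (0 5 3 2 6 1 4)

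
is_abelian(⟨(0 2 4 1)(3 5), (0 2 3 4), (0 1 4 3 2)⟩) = no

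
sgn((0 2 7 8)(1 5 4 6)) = 1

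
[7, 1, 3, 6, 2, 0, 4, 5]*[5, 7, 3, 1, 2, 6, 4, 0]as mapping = [0→0, 1→7, 2→1, 3→4, 4→3, 5→5, 6→2, 7→6]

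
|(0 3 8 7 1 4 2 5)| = 8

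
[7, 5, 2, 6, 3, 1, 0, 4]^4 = [6, 1, 2, 4, 7, 5, 3, 0]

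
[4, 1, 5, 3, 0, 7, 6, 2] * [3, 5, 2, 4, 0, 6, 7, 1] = [0, 5, 6, 4, 3, 1, 7, 2]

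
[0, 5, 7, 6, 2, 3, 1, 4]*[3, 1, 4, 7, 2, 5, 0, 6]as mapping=[0→3, 1→5, 2→6, 3→0, 4→4, 5→7, 6→1, 7→2]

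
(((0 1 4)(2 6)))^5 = (0 4 1)(2 6)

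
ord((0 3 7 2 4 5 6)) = 7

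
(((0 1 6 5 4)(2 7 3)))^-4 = (0 1 6 5 4)(2 3 7)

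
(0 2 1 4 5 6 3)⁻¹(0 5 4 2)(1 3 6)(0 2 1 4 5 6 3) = (0 3 4)(1 2 6 5)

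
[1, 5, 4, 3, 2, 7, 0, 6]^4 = [6, 0, 2, 3, 4, 1, 7, 5]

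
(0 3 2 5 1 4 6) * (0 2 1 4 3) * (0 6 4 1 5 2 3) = (0 6 3 5 1)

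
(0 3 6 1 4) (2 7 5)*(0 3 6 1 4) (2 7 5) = (0 6 4 3 1) (2 5 7) 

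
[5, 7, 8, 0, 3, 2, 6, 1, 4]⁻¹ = [3, 7, 5, 4, 8, 0, 6, 1, 2]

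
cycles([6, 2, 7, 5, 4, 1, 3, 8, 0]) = (0 6 3 5 1 2 7 8)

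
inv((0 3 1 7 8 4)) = (0 4 8 7 1 3)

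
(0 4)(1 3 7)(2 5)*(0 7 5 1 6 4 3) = (0 3 5 2 1)(4 7 6)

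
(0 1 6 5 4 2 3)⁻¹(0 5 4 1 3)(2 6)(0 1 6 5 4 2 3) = (0 1 4 2 6)(3 5)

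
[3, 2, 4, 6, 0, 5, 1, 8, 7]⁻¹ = [4, 6, 1, 0, 2, 5, 3, 8, 7]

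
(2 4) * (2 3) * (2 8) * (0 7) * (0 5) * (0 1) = (0 7 5 1)(2 4 3 8)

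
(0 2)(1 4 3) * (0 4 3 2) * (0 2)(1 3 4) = (0 2 1 4)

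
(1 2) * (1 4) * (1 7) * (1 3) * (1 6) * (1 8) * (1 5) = (1 2 4 7 3 6 8 5)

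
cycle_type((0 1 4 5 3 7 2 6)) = 8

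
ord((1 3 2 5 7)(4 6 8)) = 15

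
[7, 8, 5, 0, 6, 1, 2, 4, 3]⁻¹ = [3, 5, 6, 8, 7, 2, 4, 0, 1]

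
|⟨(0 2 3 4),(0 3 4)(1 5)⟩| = 48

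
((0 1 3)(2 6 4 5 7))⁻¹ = (0 3 1)(2 7 5 4 6)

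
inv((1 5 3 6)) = (1 6 3 5)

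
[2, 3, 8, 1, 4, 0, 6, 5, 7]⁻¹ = [5, 3, 0, 1, 4, 7, 6, 8, 2]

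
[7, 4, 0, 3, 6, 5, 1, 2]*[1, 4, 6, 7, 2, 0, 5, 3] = [3, 2, 1, 7, 5, 0, 4, 6]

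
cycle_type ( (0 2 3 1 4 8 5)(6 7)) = 2.7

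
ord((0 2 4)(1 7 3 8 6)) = 15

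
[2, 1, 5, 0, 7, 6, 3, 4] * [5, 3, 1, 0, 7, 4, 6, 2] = [1, 3, 4, 5, 2, 6, 0, 7]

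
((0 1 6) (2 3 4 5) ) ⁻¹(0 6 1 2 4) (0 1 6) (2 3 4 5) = (0 6 3 5 1) 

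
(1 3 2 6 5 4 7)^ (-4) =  (1 6 7 2 4 3 5)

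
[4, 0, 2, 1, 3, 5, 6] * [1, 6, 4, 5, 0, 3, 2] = [0, 1, 4, 6, 5, 3, 2]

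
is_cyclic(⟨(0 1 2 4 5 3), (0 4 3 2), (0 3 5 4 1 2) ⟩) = no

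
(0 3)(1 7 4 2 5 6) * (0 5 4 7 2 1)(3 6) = (0 6)(1 2 4)(3 5)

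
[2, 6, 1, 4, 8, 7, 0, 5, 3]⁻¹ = [6, 2, 0, 8, 3, 7, 1, 5, 4]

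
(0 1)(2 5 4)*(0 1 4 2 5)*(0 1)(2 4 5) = (0 5 4 2 1)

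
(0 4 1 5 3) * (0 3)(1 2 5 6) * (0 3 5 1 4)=(1 6 4 2)(3 5)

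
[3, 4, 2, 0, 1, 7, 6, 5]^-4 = [0, 1, 2, 3, 4, 5, 6, 7]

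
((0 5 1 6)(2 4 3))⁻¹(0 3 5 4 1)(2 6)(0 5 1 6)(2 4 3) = (0 4)(1 3 6 5 2)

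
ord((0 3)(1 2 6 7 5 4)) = 6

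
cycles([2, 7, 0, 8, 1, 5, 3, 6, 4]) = (0 2)(1 7 6 3 8 4)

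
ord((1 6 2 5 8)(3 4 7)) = 15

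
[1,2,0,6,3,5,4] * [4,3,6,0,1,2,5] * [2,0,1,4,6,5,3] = [4,3,6,5,2,1,0]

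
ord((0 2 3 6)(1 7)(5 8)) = 4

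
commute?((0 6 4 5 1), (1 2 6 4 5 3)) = no:(0 6 4 5 1)*(1 2 6 4 5 3) = (0 4 3 1)(2 6 5), (1 2 6 4 5 3)*(0 6 4 5 1) = (0 6 5 3)(1 2 4)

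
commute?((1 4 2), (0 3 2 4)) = no:(1 4 2)*(0 3 2 4) = (0 3 2 1), (0 3 2 4)*(1 4 2) = (0 3 1 4)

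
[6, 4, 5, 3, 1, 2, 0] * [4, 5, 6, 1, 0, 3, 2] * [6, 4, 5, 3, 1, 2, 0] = [5, 6, 3, 4, 2, 0, 1]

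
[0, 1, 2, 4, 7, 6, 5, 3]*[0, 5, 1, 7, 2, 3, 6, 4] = [0, 5, 1, 2, 4, 6, 3, 7]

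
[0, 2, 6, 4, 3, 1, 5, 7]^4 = [0, 1, 2, 3, 4, 5, 6, 7]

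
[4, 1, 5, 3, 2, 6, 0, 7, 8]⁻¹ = [6, 1, 4, 3, 0, 2, 5, 7, 8]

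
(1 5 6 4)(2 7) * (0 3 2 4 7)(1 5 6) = (0 3 2)(1 6 7 4 5)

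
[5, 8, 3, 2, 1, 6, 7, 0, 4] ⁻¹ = [7, 4, 3, 2, 8, 0, 5, 6, 1] 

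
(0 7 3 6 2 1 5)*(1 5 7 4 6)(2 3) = (0 4 6 3 1 7 2 5)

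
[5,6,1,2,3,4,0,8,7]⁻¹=[6,2,3,4,5,0,1,8,7]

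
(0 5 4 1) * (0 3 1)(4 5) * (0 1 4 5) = (0 5)(1 3 4)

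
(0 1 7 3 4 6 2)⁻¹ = (0 2 6 4 3 7 1)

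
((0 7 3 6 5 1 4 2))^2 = (0 3 5 4)(1 2 7 6)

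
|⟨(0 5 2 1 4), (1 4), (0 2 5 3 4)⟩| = 720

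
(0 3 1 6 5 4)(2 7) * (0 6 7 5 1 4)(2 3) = (0 2 5)(1 7 3 4 6)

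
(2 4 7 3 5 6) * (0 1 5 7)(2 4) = (0 1 5 6 4)(3 7)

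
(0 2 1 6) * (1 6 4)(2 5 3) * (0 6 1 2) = (0 5 3)(1 4 2)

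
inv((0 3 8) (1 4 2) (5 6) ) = (0 8 3) (1 2 4) (5 6) 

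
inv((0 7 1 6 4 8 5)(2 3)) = (0 5 8 4 6 1 7)(2 3)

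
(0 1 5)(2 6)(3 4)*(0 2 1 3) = (0 3 4)(1 5 2 6)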